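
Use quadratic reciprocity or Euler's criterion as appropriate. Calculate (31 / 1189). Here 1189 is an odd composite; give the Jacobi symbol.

-1

Reciprocity: 31 ≡ 3 and 1189 ≡ 1 (mod 4), so (31/1189) = +(1189/31).
Reduce top mod 31: now compute (11/31).
Reciprocity: 11 ≡ 3 and 31 ≡ 3 (mod 4), so (11/31) = −(31/11).
Reduce top mod 11: now compute (9/11).
Reciprocity: 9 ≡ 1 and 11 ≡ 3 (mod 4), so (9/11) = +(11/9).
Reduce top mod 9: now compute (2/9).
Pull out 2: since 9 ≡ 1 (mod 8), (2/9) = +1.
Reached (1/9) = 1. Collecting the sign flips along the way, the symbol is -1.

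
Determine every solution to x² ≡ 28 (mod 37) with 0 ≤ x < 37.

37 ≡ 1 (mod 4), so we find a root by search.
Trying successive values, 18² = 324 ≡ 28 (mod 37). The other root is 37 − 18 = 19.

18, 19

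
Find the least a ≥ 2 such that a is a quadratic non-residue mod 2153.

3

(2/2153) = +1, so 2 is a residue.
(3/2153) = −1, so 3 is the smallest positive non-residue mod 2153.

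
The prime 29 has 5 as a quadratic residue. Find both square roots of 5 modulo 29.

11, 18

29 ≡ 1 (mod 4), so we find a root by search.
Trying successive values, 11² = 121 ≡ 5 (mod 29). The other root is 29 − 11 = 18.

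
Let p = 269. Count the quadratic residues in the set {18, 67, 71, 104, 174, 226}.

(18/269) = -1 → non-residue.
(67/269) = +1 → QR.
(71/269) = -1 → non-residue.
(104/269) = -1 → non-residue.
(174/269) = -1 → non-residue.
(226/269) = +1 → QR.
Total quadratic residues among the 6: 2.

2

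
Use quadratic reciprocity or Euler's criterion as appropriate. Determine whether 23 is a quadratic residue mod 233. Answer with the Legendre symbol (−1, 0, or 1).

Reciprocity: 23 ≡ 3 and 233 ≡ 1 (mod 4), so (23/233) = +(233/23).
Reduce top mod 23: now compute (3/23).
Reciprocity: 3 ≡ 3 and 23 ≡ 3 (mod 4), so (3/23) = −(23/3).
Reduce top mod 3: now compute (2/3).
Pull out 2: since 3 ≡ 3 (mod 8), (2/3) = -1.
Reached (1/3) = 1. Collecting the sign flips along the way, the symbol is +1.

1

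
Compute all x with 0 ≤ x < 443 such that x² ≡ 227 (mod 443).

Since 443 ≡ 3 (mod 4), a square root of 227 is 227^((443+1)/4) = 227^111 mod 443.
Repeated squaring: 227^2≡141, 227^4≡389, 227^8≡258, 227^16≡114, 227^32≡149, 227^64≡51 (mod 443).
227^111 = 227^(64+32+8+4+2+1) ≡ 161 (mod 443).
Check: 161² = 25921 ≡ 227 (mod 443). The two roots are 161 and 282.

161, 282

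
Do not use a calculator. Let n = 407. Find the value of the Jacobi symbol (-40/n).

1

First reduce: -40 ≡ 367 (mod 407).
Reciprocity: 367 ≡ 3 and 407 ≡ 3 (mod 4), so (367/407) = −(407/367).
Reduce top mod 367: now compute (40/367).
Pull out 2^3: since 367 ≡ 7 (mod 8), (2/367) = +1, so (2/367)^3 = +1.
Reciprocity: 5 ≡ 1 and 367 ≡ 3 (mod 4), so (5/367) = +(367/5).
Reduce top mod 5: now compute (2/5).
Pull out 2: since 5 ≡ 5 (mod 8), (2/5) = -1.
Reached (1/5) = 1. Collecting the sign flips along the way, the symbol is +1.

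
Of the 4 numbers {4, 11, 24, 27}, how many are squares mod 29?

(4/29) = +1 → QR.
(11/29) = -1 → non-residue.
(24/29) = +1 → QR.
(27/29) = -1 → non-residue.
Total quadratic residues among the 4: 2.

2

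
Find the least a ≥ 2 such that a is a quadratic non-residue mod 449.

3

(2/449) = +1, so 2 is a residue.
(3/449) = −1, so 3 is the smallest positive non-residue mod 449.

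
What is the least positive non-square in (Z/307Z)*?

(2/307) = −1, so 2 is the smallest positive non-residue mod 307.

2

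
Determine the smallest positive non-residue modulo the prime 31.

(2/31) = +1, so 2 is a residue.
(3/31) = −1, so 3 is the smallest positive non-residue mod 31.

3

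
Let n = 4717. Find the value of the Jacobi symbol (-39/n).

First reduce: -39 ≡ 4678 (mod 4717).
Pull out 2: since 4717 ≡ 5 (mod 8), (2/4717) = -1.
Reciprocity: 2339 ≡ 3 and 4717 ≡ 1 (mod 4), so (2339/4717) = +(4717/2339).
Reduce top mod 2339: now compute (39/2339).
Reciprocity: 39 ≡ 3 and 2339 ≡ 3 (mod 4), so (39/2339) = −(2339/39).
Reduce top mod 39: now compute (38/39).
Pull out 2: since 39 ≡ 7 (mod 8), (2/39) = +1.
Reciprocity: 19 ≡ 3 and 39 ≡ 3 (mod 4), so (19/39) = −(39/19).
Reduce top mod 19: now compute (1/19).
Reached (1/19) = 1. Collecting the sign flips along the way, the symbol is -1.

-1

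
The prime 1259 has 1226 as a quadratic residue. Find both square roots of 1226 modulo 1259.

329, 930

Since 1259 ≡ 3 (mod 4), a square root of 1226 is 1226^((1259+1)/4) = 1226^315 mod 1259.
Repeated squaring: 1226^2≡1089, 1226^4≡1202, 1226^8≡731, 1226^16≡545, 1226^32≡1160, 1226^64≡988, 1226^128≡419, 1226^256≡560 (mod 1259).
1226^315 = 1226^(256+32+16+8+2+1) ≡ 930 (mod 1259).
Check: 930² = 864900 ≡ 1226 (mod 1259). The two roots are 329 and 930.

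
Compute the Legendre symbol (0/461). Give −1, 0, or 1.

Top reduces to 0: gcd > 1, so the symbol is 0.

0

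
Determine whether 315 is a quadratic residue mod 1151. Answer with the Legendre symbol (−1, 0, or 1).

Reciprocity: 315 ≡ 3 and 1151 ≡ 3 (mod 4), so (315/1151) = −(1151/315).
Reduce top mod 315: now compute (206/315).
Pull out 2: since 315 ≡ 3 (mod 8), (2/315) = -1.
Reciprocity: 103 ≡ 3 and 315 ≡ 3 (mod 4), so (103/315) = −(315/103).
Reduce top mod 103: now compute (6/103).
Pull out 2: since 103 ≡ 7 (mod 8), (2/103) = +1.
Reciprocity: 3 ≡ 3 and 103 ≡ 3 (mod 4), so (3/103) = −(103/3).
Reduce top mod 3: now compute (1/3).
Reached (1/3) = 1. Collecting the sign flips along the way, the symbol is +1.

1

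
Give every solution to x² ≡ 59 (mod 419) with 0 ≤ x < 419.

Since 419 ≡ 3 (mod 4), a square root of 59 is 59^((419+1)/4) = 59^105 mod 419.
Repeated squaring: 59^2≡129, 59^4≡300, 59^8≡334, 59^16≡102, 59^32≡348, 59^64≡13 (mod 419).
59^105 = 59^(64+32+8+1) ≡ 152 (mod 419).
Check: 152² = 23104 ≡ 59 (mod 419). The two roots are 152 and 267.

152, 267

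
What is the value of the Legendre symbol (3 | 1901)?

-1

Reciprocity: 3 ≡ 3 and 1901 ≡ 1 (mod 4), so (3/1901) = +(1901/3).
Reduce top mod 3: now compute (2/3).
Pull out 2: since 3 ≡ 3 (mod 8), (2/3) = -1.
Reached (1/3) = 1. Collecting the sign flips along the way, the symbol is -1.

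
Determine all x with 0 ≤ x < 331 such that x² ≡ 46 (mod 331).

55, 276

Since 331 ≡ 3 (mod 4), a square root of 46 is 46^((331+1)/4) = 46^83 mod 331.
Repeated squaring: 46^2≡130, 46^4≡19, 46^8≡30, 46^16≡238, 46^32≡43, 46^64≡194 (mod 331).
46^83 = 46^(64+16+2+1) ≡ 276 (mod 331).
Check: 276² = 76176 ≡ 46 (mod 331). The two roots are 55 and 276.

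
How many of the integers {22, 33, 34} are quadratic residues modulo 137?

2

(22/137) = +1 → QR.
(33/137) = -1 → non-residue.
(34/137) = +1 → QR.
Total quadratic residues among the 3: 2.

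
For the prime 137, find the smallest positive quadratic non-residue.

3

(2/137) = +1, so 2 is a residue.
(3/137) = −1, so 3 is the smallest positive non-residue mod 137.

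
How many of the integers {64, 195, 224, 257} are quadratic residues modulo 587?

3

(64/587) = +1 → QR.
(195/587) = +1 → QR.
(224/587) = -1 → non-residue.
(257/587) = +1 → QR.
Total quadratic residues among the 4: 3.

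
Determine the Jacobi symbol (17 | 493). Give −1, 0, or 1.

0

Reciprocity: 17 ≡ 1 and 493 ≡ 1 (mod 4), so (17/493) = +(493/17).
Reduce top mod 17: now compute (0/17).
Top reduces to 0: gcd > 1, so the symbol is 0.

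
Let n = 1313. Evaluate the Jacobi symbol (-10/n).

First reduce: -10 ≡ 1303 (mod 1313).
Reciprocity: 1303 ≡ 3 and 1313 ≡ 1 (mod 4), so (1303/1313) = +(1313/1303).
Reduce top mod 1303: now compute (10/1303).
Pull out 2: since 1303 ≡ 7 (mod 8), (2/1303) = +1.
Reciprocity: 5 ≡ 1 and 1303 ≡ 3 (mod 4), so (5/1303) = +(1303/5).
Reduce top mod 5: now compute (3/5).
Reciprocity: 3 ≡ 3 and 5 ≡ 1 (mod 4), so (3/5) = +(5/3).
Reduce top mod 3: now compute (2/3).
Pull out 2: since 3 ≡ 3 (mod 8), (2/3) = -1.
Reached (1/3) = 1. Collecting the sign flips along the way, the symbol is -1.

-1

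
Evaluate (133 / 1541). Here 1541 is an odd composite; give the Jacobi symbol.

-1

Reciprocity: 133 ≡ 1 and 1541 ≡ 1 (mod 4), so (133/1541) = +(1541/133).
Reduce top mod 133: now compute (78/133).
Pull out 2: since 133 ≡ 5 (mod 8), (2/133) = -1.
Reciprocity: 39 ≡ 3 and 133 ≡ 1 (mod 4), so (39/133) = +(133/39).
Reduce top mod 39: now compute (16/39).
Pull out 2^4: since 39 ≡ 7 (mod 8), (2/39) = +1, so (2/39)^4 = +1.
Reached (1/39) = 1. Collecting the sign flips along the way, the symbol is -1.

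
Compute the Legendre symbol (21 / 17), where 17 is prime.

First reduce: 21 ≡ 4 (mod 17).
Pull out 2^2: since 17 ≡ 1 (mod 8), (2/17) = +1, so (2/17)^2 = +1.
Reached (1/17) = 1. Collecting the sign flips along the way, the symbol is +1.

1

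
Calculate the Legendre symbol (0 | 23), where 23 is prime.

Top reduces to 0: gcd > 1, so the symbol is 0.

0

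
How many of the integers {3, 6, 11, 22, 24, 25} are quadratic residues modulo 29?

(3/29) = -1 → non-residue.
(6/29) = +1 → QR.
(11/29) = -1 → non-residue.
(22/29) = +1 → QR.
(24/29) = +1 → QR.
(25/29) = +1 → QR.
Total quadratic residues among the 6: 4.

4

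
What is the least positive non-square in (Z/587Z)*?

2

(2/587) = −1, so 2 is the smallest positive non-residue mod 587.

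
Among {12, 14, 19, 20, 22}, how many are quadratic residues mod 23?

1

(12/23) = +1 → QR.
(14/23) = -1 → non-residue.
(19/23) = -1 → non-residue.
(20/23) = -1 → non-residue.
(22/23) = -1 → non-residue.
Total quadratic residues among the 5: 1.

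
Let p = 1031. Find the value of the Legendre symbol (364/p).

-1

Euler's criterion: (364/1031) ≡ 364^515 (mod 1031).
364^2 ≡ 528 (mod 1031)
364^4 ≡ 414 (mod 1031)
364^8 ≡ 250 (mod 1031)
364^16 ≡ 640 (mod 1031)
364^32 ≡ 293 (mod 1031)
364^64 ≡ 276 (mod 1031)
364^128 ≡ 913 (mod 1031)
364^256 ≡ 521 (mod 1031)
364^512 ≡ 288 (mod 1031)
364^515 = 364^(512+2+1) ≡ 1030 (mod 1031).
Result is 1030 ≡ −1, so (364/1031) = −1.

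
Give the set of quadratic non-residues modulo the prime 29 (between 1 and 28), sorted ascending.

Square k = 1,…,14 (k and 29−k give the same square):
1²=1, 2²=4, 3²=9, 4²=16, 5²=25, 6²≡7, 7²≡20, 8²≡6, 9²≡23, 10²≡13, 11²≡5, 12²≡28, 13²≡24, 14²≡22 (mod 29).
The residues are {1, 4, 5, 6, 7, 9, 13, 16, 20, 22, 23, 24, 25, 28}; the non-residues are the remaining 14 nonzero classes.

2, 3, 8, 10, 11, 12, 14, 15, 17, 18, 19, 21, 26, 27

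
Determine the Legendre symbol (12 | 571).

-1

Euler's criterion: (12/571) ≡ 12^285 (mod 571).
12^2 ≡ 144 (mod 571)
12^4 ≡ 180 (mod 571)
12^8 ≡ 424 (mod 571)
12^16 ≡ 482 (mod 571)
12^32 ≡ 498 (mod 571)
12^64 ≡ 190 (mod 571)
12^128 ≡ 127 (mod 571)
12^256 ≡ 141 (mod 571)
12^285 = 12^(256+16+8+4+1) ≡ 570 (mod 571).
Result is 570 ≡ −1, so (12/571) = −1.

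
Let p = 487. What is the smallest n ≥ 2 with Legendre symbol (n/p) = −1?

(2/487) = +1, so 2 is a residue.
(3/487) = −1, so 3 is the smallest positive non-residue mod 487.

3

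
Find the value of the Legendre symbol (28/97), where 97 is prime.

Euler's criterion: (28/97) ≡ 28^48 (mod 97).
28^2 ≡ 8 (mod 97)
28^4 ≡ 64 (mod 97)
28^8 ≡ 22 (mod 97)
28^16 ≡ 96 (mod 97)
28^32 ≡ 1 (mod 97)
28^48 = 28^(32+16) ≡ 96 (mod 97).
Result is 96 ≡ −1, so (28/97) = −1.

-1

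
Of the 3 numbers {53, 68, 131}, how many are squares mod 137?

1

(53/137) = -1 → non-residue.
(68/137) = +1 → QR.
(131/137) = -1 → non-residue.
Total quadratic residues among the 3: 1.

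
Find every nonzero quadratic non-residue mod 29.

2, 3, 8, 10, 11, 12, 14, 15, 17, 18, 19, 21, 26, 27

Square k = 1,…,14 (k and 29−k give the same square):
1²=1, 2²=4, 3²=9, 4²=16, 5²=25, 6²≡7, 7²≡20, 8²≡6, 9²≡23, 10²≡13, 11²≡5, 12²≡28, 13²≡24, 14²≡22 (mod 29).
The residues are {1, 4, 5, 6, 7, 9, 13, 16, 20, 22, 23, 24, 25, 28}; the non-residues are the remaining 14 nonzero classes.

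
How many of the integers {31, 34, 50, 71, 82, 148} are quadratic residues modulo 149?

(31/149) = +1 → QR.
(34/149) = -1 → non-residue.
(50/149) = -1 → non-residue.
(71/149) = -1 → non-residue.
(82/149) = +1 → QR.
(148/149) = +1 → QR.
Total quadratic residues among the 6: 3.

3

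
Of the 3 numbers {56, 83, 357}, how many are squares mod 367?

3

(56/367) = +1 → QR.
(83/367) = +1 → QR.
(357/367) = +1 → QR.
Total quadratic residues among the 3: 3.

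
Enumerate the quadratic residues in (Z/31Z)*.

1, 2, 4, 5, 7, 8, 9, 10, 14, 16, 18, 19, 20, 25, 28

Square k = 1,…,15 (k and 31−k give the same square):
1²=1, 2²=4, 3²=9, 4²=16, 5²=25, 6²≡5, 7²≡18, 8²≡2, 9²≡19, 10²≡7, 11²≡28, 12²≡20, 13²≡14, 14²≡10, 15²≡8 (mod 31).
So the quadratic residues mod 31 are {1, 2, 4, 5, 7, 8, 9, 10, 14, 16, 18, 19, 20, 25, 28}.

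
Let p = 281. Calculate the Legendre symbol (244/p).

-1

Pull out 2^2: since 281 ≡ 1 (mod 8), (2/281) = +1, so (2/281)^2 = +1.
Reciprocity: 61 ≡ 1 and 281 ≡ 1 (mod 4), so (61/281) = +(281/61).
Reduce top mod 61: now compute (37/61).
Reciprocity: 37 ≡ 1 and 61 ≡ 1 (mod 4), so (37/61) = +(61/37).
Reduce top mod 37: now compute (24/37).
Pull out 2^3: since 37 ≡ 5 (mod 8), (2/37) = -1, so (2/37)^3 = -1.
Reciprocity: 3 ≡ 3 and 37 ≡ 1 (mod 4), so (3/37) = +(37/3).
Reduce top mod 3: now compute (1/3).
Reached (1/3) = 1. Collecting the sign flips along the way, the symbol is -1.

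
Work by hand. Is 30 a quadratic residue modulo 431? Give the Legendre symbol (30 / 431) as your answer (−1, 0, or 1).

Pull out 2: since 431 ≡ 7 (mod 8), (2/431) = +1.
Reciprocity: 15 ≡ 3 and 431 ≡ 3 (mod 4), so (15/431) = −(431/15).
Reduce top mod 15: now compute (11/15).
Reciprocity: 11 ≡ 3 and 15 ≡ 3 (mod 4), so (11/15) = −(15/11).
Reduce top mod 11: now compute (4/11).
Pull out 2^2: since 11 ≡ 3 (mod 8), (2/11) = -1, so (2/11)^2 = +1.
Reached (1/11) = 1. Collecting the sign flips along the way, the symbol is +1.

1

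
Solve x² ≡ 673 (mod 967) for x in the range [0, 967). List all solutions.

217, 750

Since 967 ≡ 3 (mod 4), a square root of 673 is 673^((967+1)/4) = 673^242 mod 967.
Repeated squaring: 673^2≡373, 673^4≡848, 673^8≡623, 673^16≡362, 673^32≡499, 673^64≡482, 673^128≡244 (mod 967).
673^242 = 673^(128+64+32+16+2) ≡ 750 (mod 967).
Check: 750² = 562500 ≡ 673 (mod 967). The two roots are 217 and 750.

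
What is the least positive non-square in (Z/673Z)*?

(2/673) = +1, so 2 is a residue.
(3/673) = +1, so 3 is a residue.
(4/673) = +1, so 4 is a residue.
(5/673) = −1, so 5 is the smallest positive non-residue mod 673.

5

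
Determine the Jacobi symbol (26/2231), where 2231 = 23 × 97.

-1

Pull out 2: since 2231 ≡ 7 (mod 8), (2/2231) = +1.
Reciprocity: 13 ≡ 1 and 2231 ≡ 3 (mod 4), so (13/2231) = +(2231/13).
Reduce top mod 13: now compute (8/13).
Pull out 2^3: since 13 ≡ 5 (mod 8), (2/13) = -1, so (2/13)^3 = -1.
Reached (1/13) = 1. Collecting the sign flips along the way, the symbol is -1.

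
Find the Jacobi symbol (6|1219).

Pull out 2: since 1219 ≡ 3 (mod 8), (2/1219) = -1.
Reciprocity: 3 ≡ 3 and 1219 ≡ 3 (mod 4), so (3/1219) = −(1219/3).
Reduce top mod 3: now compute (1/3).
Reached (1/3) = 1. Collecting the sign flips along the way, the symbol is +1.

1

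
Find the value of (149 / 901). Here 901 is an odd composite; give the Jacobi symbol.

Reciprocity: 149 ≡ 1 and 901 ≡ 1 (mod 4), so (149/901) = +(901/149).
Reduce top mod 149: now compute (7/149).
Reciprocity: 7 ≡ 3 and 149 ≡ 1 (mod 4), so (7/149) = +(149/7).
Reduce top mod 7: now compute (2/7).
Pull out 2: since 7 ≡ 7 (mod 8), (2/7) = +1.
Reached (1/7) = 1. Collecting the sign flips along the way, the symbol is +1.

1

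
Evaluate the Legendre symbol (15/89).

-1

Reciprocity: 15 ≡ 3 and 89 ≡ 1 (mod 4), so (15/89) = +(89/15).
Reduce top mod 15: now compute (14/15).
Pull out 2: since 15 ≡ 7 (mod 8), (2/15) = +1.
Reciprocity: 7 ≡ 3 and 15 ≡ 3 (mod 4), so (7/15) = −(15/7).
Reduce top mod 7: now compute (1/7).
Reached (1/7) = 1. Collecting the sign flips along the way, the symbol is -1.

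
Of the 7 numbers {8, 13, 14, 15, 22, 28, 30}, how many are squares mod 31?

3

(8/31) = +1 → QR.
(13/31) = -1 → non-residue.
(14/31) = +1 → QR.
(15/31) = -1 → non-residue.
(22/31) = -1 → non-residue.
(28/31) = +1 → QR.
(30/31) = -1 → non-residue.
Total quadratic residues among the 7: 3.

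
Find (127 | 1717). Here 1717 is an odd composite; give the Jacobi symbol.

-1

Reciprocity: 127 ≡ 3 and 1717 ≡ 1 (mod 4), so (127/1717) = +(1717/127).
Reduce top mod 127: now compute (66/127).
Pull out 2: since 127 ≡ 7 (mod 8), (2/127) = +1.
Reciprocity: 33 ≡ 1 and 127 ≡ 3 (mod 4), so (33/127) = +(127/33).
Reduce top mod 33: now compute (28/33).
Pull out 2^2: since 33 ≡ 1 (mod 8), (2/33) = +1, so (2/33)^2 = +1.
Reciprocity: 7 ≡ 3 and 33 ≡ 1 (mod 4), so (7/33) = +(33/7).
Reduce top mod 7: now compute (5/7).
Reciprocity: 5 ≡ 1 and 7 ≡ 3 (mod 4), so (5/7) = +(7/5).
Reduce top mod 5: now compute (2/5).
Pull out 2: since 5 ≡ 5 (mod 8), (2/5) = -1.
Reached (1/5) = 1. Collecting the sign flips along the way, the symbol is -1.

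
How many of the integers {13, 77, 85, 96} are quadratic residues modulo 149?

(13/149) = -1 → non-residue.
(77/149) = -1 → non-residue.
(85/149) = +1 → QR.
(96/149) = +1 → QR.
Total quadratic residues among the 4: 2.

2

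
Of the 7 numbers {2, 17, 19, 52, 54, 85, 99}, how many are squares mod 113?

(2/113) = +1 → QR.
(17/113) = -1 → non-residue.
(19/113) = -1 → non-residue.
(52/113) = +1 → QR.
(54/113) = -1 → non-residue.
(85/113) = +1 → QR.
(99/113) = +1 → QR.
Total quadratic residues among the 7: 4.

4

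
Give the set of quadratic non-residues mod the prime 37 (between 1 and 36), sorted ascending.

2, 5, 6, 8, 13, 14, 15, 17, 18, 19, 20, 22, 23, 24, 29, 31, 32, 35

Square k = 1,…,18 (k and 37−k give the same square):
1²=1, 2²=4, 3²=9, 4²=16, 5²=25, 6²=36, 7²≡12, 8²≡27, 9²≡7, 10²≡26, 11²≡10, 12²≡33, 13²≡21, 14²≡11, 15²≡3, 16²≡34, 17²≡30, 18²≡28 (mod 37).
The residues are {1, 3, 4, 7, 9, 10, 11, 12, 16, 21, 25, 26, 27, 28, 30, 33, 34, 36}; the non-residues are the remaining 18 nonzero classes.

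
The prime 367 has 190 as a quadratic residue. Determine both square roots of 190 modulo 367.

45, 322

Since 367 ≡ 3 (mod 4), a square root of 190 is 190^((367+1)/4) = 190^92 mod 367.
Repeated squaring: 190^2≡134, 190^4≡340, 190^8≡362, 190^16≡25, 190^32≡258, 190^64≡137 (mod 367).
190^92 = 190^(64+16+8+4) ≡ 322 (mod 367).
Check: 322² = 103684 ≡ 190 (mod 367). The two roots are 45 and 322.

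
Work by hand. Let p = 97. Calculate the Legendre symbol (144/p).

Euler's criterion: (144/97) ≡ 47^48 (mod 97).
47^2 ≡ 75 (mod 97)
47^4 ≡ 96 (mod 97)
47^8 ≡ 1 (mod 97)
47^16 ≡ 1 (mod 97)
47^32 ≡ 1 (mod 97)
47^48 = 47^(32+16) ≡ 1 (mod 97).
Result is 1, so (144/97) = 1.

1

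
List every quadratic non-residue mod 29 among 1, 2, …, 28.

2, 3, 8, 10, 11, 12, 14, 15, 17, 18, 19, 21, 26, 27

Square k = 1,…,14 (k and 29−k give the same square):
1²=1, 2²=4, 3²=9, 4²=16, 5²=25, 6²≡7, 7²≡20, 8²≡6, 9²≡23, 10²≡13, 11²≡5, 12²≡28, 13²≡24, 14²≡22 (mod 29).
The residues are {1, 4, 5, 6, 7, 9, 13, 16, 20, 22, 23, 24, 25, 28}; the non-residues are the remaining 14 nonzero classes.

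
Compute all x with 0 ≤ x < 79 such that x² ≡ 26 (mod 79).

Since 79 ≡ 3 (mod 4), a square root of 26 is 26^((79+1)/4) = 26^20 mod 79.
Repeated squaring: 26^2≡44, 26^4≡40, 26^8≡20, 26^16≡5 (mod 79).
26^20 = 26^(16+4) ≡ 42 (mod 79).
Check: 42² = 1764 ≡ 26 (mod 79). The two roots are 37 and 42.

37, 42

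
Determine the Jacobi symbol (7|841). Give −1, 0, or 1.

1

Reciprocity: 7 ≡ 3 and 841 ≡ 1 (mod 4), so (7/841) = +(841/7).
Reduce top mod 7: now compute (1/7).
Reached (1/7) = 1. Collecting the sign flips along the way, the symbol is +1.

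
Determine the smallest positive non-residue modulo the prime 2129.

(2/2129) = +1, so 2 is a residue.
(3/2129) = −1, so 3 is the smallest positive non-residue mod 2129.

3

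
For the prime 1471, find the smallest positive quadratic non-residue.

3

(2/1471) = +1, so 2 is a residue.
(3/1471) = −1, so 3 is the smallest positive non-residue mod 1471.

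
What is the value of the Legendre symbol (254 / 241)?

First reduce: 254 ≡ 13 (mod 241).
Reciprocity: 13 ≡ 1 and 241 ≡ 1 (mod 4), so (13/241) = +(241/13).
Reduce top mod 13: now compute (7/13).
Reciprocity: 7 ≡ 3 and 13 ≡ 1 (mod 4), so (7/13) = +(13/7).
Reduce top mod 7: now compute (6/7).
Pull out 2: since 7 ≡ 7 (mod 8), (2/7) = +1.
Reciprocity: 3 ≡ 3 and 7 ≡ 3 (mod 4), so (3/7) = −(7/3).
Reduce top mod 3: now compute (1/3).
Reached (1/3) = 1. Collecting the sign flips along the way, the symbol is -1.

-1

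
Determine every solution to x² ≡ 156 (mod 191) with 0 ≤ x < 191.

Since 191 ≡ 3 (mod 4), a square root of 156 is 156^((191+1)/4) = 156^48 mod 191.
Repeated squaring: 156^2≡79, 156^4≡129, 156^8≡24, 156^16≡3, 156^32≡9 (mod 191).
156^48 = 156^(32+16) ≡ 27 (mod 191).
Check: 27² = 729 ≡ 156 (mod 191). The two roots are 27 and 164.

27, 164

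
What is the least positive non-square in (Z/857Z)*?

3

(2/857) = +1, so 2 is a residue.
(3/857) = −1, so 3 is the smallest positive non-residue mod 857.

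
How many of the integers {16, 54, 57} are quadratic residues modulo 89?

(16/89) = +1 → QR.
(54/89) = -1 → non-residue.
(57/89) = +1 → QR.
Total quadratic residues among the 3: 2.

2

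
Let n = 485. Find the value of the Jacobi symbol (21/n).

-1

Reciprocity: 21 ≡ 1 and 485 ≡ 1 (mod 4), so (21/485) = +(485/21).
Reduce top mod 21: now compute (2/21).
Pull out 2: since 21 ≡ 5 (mod 8), (2/21) = -1.
Reached (1/21) = 1. Collecting the sign flips along the way, the symbol is -1.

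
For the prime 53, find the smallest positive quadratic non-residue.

(2/53) = −1, so 2 is the smallest positive non-residue mod 53.

2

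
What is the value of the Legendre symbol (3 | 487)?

-1

Euler's criterion: (3/487) ≡ 3^243 (mod 487).
3^2 ≡ 9 (mod 487)
3^4 ≡ 81 (mod 487)
3^8 ≡ 230 (mod 487)
3^16 ≡ 304 (mod 487)
3^32 ≡ 373 (mod 487)
3^64 ≡ 334 (mod 487)
3^128 ≡ 33 (mod 487)
3^243 = 3^(128+64+32+16+2+1) ≡ 486 (mod 487).
Result is 486 ≡ −1, so (3/487) = −1.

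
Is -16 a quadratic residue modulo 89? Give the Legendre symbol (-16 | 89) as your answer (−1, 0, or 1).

1

First reduce: -16 ≡ 73 (mod 89).
Reciprocity: 73 ≡ 1 and 89 ≡ 1 (mod 4), so (73/89) = +(89/73).
Reduce top mod 73: now compute (16/73).
Pull out 2^4: since 73 ≡ 1 (mod 8), (2/73) = +1, so (2/73)^4 = +1.
Reached (1/73) = 1. Collecting the sign flips along the way, the symbol is +1.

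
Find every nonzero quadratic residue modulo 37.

1, 3, 4, 7, 9, 10, 11, 12, 16, 21, 25, 26, 27, 28, 30, 33, 34, 36

Square k = 1,…,18 (k and 37−k give the same square):
1²=1, 2²=4, 3²=9, 4²=16, 5²=25, 6²=36, 7²≡12, 8²≡27, 9²≡7, 10²≡26, 11²≡10, 12²≡33, 13²≡21, 14²≡11, 15²≡3, 16²≡34, 17²≡30, 18²≡28 (mod 37).
So the quadratic residues mod 37 are {1, 3, 4, 7, 9, 10, 11, 12, 16, 21, 25, 26, 27, 28, 30, 33, 34, 36}.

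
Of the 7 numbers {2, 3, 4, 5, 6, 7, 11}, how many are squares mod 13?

2

(2/13) = -1 → non-residue.
(3/13) = +1 → QR.
(4/13) = +1 → QR.
(5/13) = -1 → non-residue.
(6/13) = -1 → non-residue.
(7/13) = -1 → non-residue.
(11/13) = -1 → non-residue.
Total quadratic residues among the 7: 2.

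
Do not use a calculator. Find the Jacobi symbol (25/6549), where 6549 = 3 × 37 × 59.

1

Reciprocity: 25 ≡ 1 and 6549 ≡ 1 (mod 4), so (25/6549) = +(6549/25).
Reduce top mod 25: now compute (24/25).
Pull out 2^3: since 25 ≡ 1 (mod 8), (2/25) = +1, so (2/25)^3 = +1.
Reciprocity: 3 ≡ 3 and 25 ≡ 1 (mod 4), so (3/25) = +(25/3).
Reduce top mod 3: now compute (1/3).
Reached (1/3) = 1. Collecting the sign flips along the way, the symbol is +1.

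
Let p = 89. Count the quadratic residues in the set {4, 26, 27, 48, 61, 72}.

(4/89) = +1 → QR.
(26/89) = -1 → non-residue.
(27/89) = -1 → non-residue.
(48/89) = -1 → non-residue.
(61/89) = -1 → non-residue.
(72/89) = +1 → QR.
Total quadratic residues among the 6: 2.

2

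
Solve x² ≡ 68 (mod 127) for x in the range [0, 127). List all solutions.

Since 127 ≡ 3 (mod 4), a square root of 68 is 68^((127+1)/4) = 68^32 mod 127.
Repeated squaring: 68^2≡52, 68^4≡37, 68^8≡99, 68^16≡22, 68^32≡103 (mod 127).
68^32 = 68^(32) ≡ 103 (mod 127).
Check: 103² = 10609 ≡ 68 (mod 127). The two roots are 24 and 103.

24, 103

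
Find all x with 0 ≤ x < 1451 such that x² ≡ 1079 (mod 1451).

Since 1451 ≡ 3 (mod 4), a square root of 1079 is 1079^((1451+1)/4) = 1079^363 mod 1451.
Repeated squaring: 1079^2≡539, 1079^4≡321, 1079^8≡20, 1079^16≡400, 1079^32≡390, 1079^64≡1196, 1079^128≡1181, 1079^256≡350 (mod 1451).
1079^363 = 1079^(256+64+32+8+2+1) ≡ 106 (mod 1451).
Check: 106² = 11236 ≡ 1079 (mod 1451). The two roots are 106 and 1345.

106, 1345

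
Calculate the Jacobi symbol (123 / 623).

1

Reciprocity: 123 ≡ 3 and 623 ≡ 3 (mod 4), so (123/623) = −(623/123).
Reduce top mod 123: now compute (8/123).
Pull out 2^3: since 123 ≡ 3 (mod 8), (2/123) = -1, so (2/123)^3 = -1.
Reached (1/123) = 1. Collecting the sign flips along the way, the symbol is +1.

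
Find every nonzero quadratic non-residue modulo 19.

2 3 8 10 12 13 14 15 18

Square k = 1,…,9 (k and 19−k give the same square):
1²=1, 2²=4, 3²=9, 4²=16, 5²≡6, 6²≡17, 7²≡11, 8²≡7, 9²≡5 (mod 19).
The residues are {1, 4, 5, 6, 7, 9, 11, 16, 17}; the non-residues are the remaining 9 nonzero classes.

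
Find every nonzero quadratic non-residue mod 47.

Square k = 1,…,23 (k and 47−k give the same square):
1²=1, 2²=4, 3²=9, 4²=16, 5²=25, 6²=36, 7²≡2, 8²≡17, 9²≡34, 10²≡6, 11²≡27, 12²≡3, 13²≡28, 14²≡8, 15²≡37, 16²≡21, 17²≡7, 18²≡42, 19²≡32, 20²≡24, 21²≡18, 22²≡14, 23²≡12 (mod 47).
The residues are {1, 2, 3, 4, 6, 7, 8, 9, 12, 14, 16, 17, 18, 21, 24, 25, 27, 28, 32, 34, 36, 37, 42}; the non-residues are the remaining 23 nonzero classes.

5,10,11,13,15,19,20,22,23,26,29,30,31,33,35,38,39,40,41,43,44,45,46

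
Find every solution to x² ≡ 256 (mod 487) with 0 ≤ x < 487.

16, 471

Since 487 ≡ 3 (mod 4), a square root of 256 is 256^((487+1)/4) = 256^122 mod 487.
Repeated squaring: 256^2≡278, 256^4≡338, 256^8≡286, 256^16≡467, 256^32≡400, 256^64≡264 (mod 487).
256^122 = 256^(64+32+16+8+2) ≡ 16 (mod 487).
Check: 16² = 256 ≡ 256 (mod 487). The two roots are 16 and 471.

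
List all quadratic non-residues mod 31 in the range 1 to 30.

Square k = 1,…,15 (k and 31−k give the same square):
1²=1, 2²=4, 3²=9, 4²=16, 5²=25, 6²≡5, 7²≡18, 8²≡2, 9²≡19, 10²≡7, 11²≡28, 12²≡20, 13²≡14, 14²≡10, 15²≡8 (mod 31).
The residues are {1, 2, 4, 5, 7, 8, 9, 10, 14, 16, 18, 19, 20, 25, 28}; the non-residues are the remaining 15 nonzero classes.

3, 6, 11, 12, 13, 15, 17, 21, 22, 23, 24, 26, 27, 29, 30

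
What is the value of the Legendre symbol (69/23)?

0

First reduce: 69 ≡ 0 (mod 23).
Top reduces to 0: gcd > 1, so the symbol is 0.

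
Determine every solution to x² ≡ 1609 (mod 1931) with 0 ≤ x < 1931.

586, 1345

Since 1931 ≡ 3 (mod 4), a square root of 1609 is 1609^((1931+1)/4) = 1609^483 mod 1931.
Repeated squaring: 1609^2≡1341, 1609^4≡520, 1609^8≡60, 1609^16≡1669, 1609^32≡1059, 1609^64≡1501, 1609^128≡1455, 1609^256≡649 (mod 1931).
1609^483 = 1609^(256+128+64+32+2+1) ≡ 586 (mod 1931).
Check: 586² = 343396 ≡ 1609 (mod 1931). The two roots are 586 and 1345.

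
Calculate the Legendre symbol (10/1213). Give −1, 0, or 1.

Pull out 2: since 1213 ≡ 5 (mod 8), (2/1213) = -1.
Reciprocity: 5 ≡ 1 and 1213 ≡ 1 (mod 4), so (5/1213) = +(1213/5).
Reduce top mod 5: now compute (3/5).
Reciprocity: 3 ≡ 3 and 5 ≡ 1 (mod 4), so (3/5) = +(5/3).
Reduce top mod 3: now compute (2/3).
Pull out 2: since 3 ≡ 3 (mod 8), (2/3) = -1.
Reached (1/3) = 1. Collecting the sign flips along the way, the symbol is +1.

1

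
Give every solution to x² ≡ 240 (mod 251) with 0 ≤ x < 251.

Since 251 ≡ 3 (mod 4), a square root of 240 is 240^((251+1)/4) = 240^63 mod 251.
Repeated squaring: 240^2≡121, 240^4≡83, 240^8≡112, 240^16≡245, 240^32≡36 (mod 251).
240^63 = 240^(32+16+8+4+2+1) ≡ 156 (mod 251).
Check: 156² = 24336 ≡ 240 (mod 251). The two roots are 95 and 156.

95, 156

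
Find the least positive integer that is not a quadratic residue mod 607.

(2/607) = +1, so 2 is a residue.
(3/607) = −1, so 3 is the smallest positive non-residue mod 607.

3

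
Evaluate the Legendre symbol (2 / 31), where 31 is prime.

Pull out 2: since 31 ≡ 7 (mod 8), (2/31) = +1.
Reached (1/31) = 1. Collecting the sign flips along the way, the symbol is +1.

1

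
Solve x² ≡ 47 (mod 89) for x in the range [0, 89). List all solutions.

89 ≡ 1 (mod 4), so we find a root by search.
Trying successive values, 15² = 225 ≡ 47 (mod 89). The other root is 89 − 15 = 74.

15, 74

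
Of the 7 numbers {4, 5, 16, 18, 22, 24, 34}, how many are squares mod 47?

(4/47) = +1 → QR.
(5/47) = -1 → non-residue.
(16/47) = +1 → QR.
(18/47) = +1 → QR.
(22/47) = -1 → non-residue.
(24/47) = +1 → QR.
(34/47) = +1 → QR.
Total quadratic residues among the 7: 5.

5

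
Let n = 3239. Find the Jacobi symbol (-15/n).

-1

First reduce: -15 ≡ 3224 (mod 3239).
Pull out 2^3: since 3239 ≡ 7 (mod 8), (2/3239) = +1, so (2/3239)^3 = +1.
Reciprocity: 403 ≡ 3 and 3239 ≡ 3 (mod 4), so (403/3239) = −(3239/403).
Reduce top mod 403: now compute (15/403).
Reciprocity: 15 ≡ 3 and 403 ≡ 3 (mod 4), so (15/403) = −(403/15).
Reduce top mod 15: now compute (13/15).
Reciprocity: 13 ≡ 1 and 15 ≡ 3 (mod 4), so (13/15) = +(15/13).
Reduce top mod 13: now compute (2/13).
Pull out 2: since 13 ≡ 5 (mod 8), (2/13) = -1.
Reached (1/13) = 1. Collecting the sign flips along the way, the symbol is -1.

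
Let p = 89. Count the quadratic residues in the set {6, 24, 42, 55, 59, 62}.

(6/89) = -1 → non-residue.
(24/89) = -1 → non-residue.
(42/89) = +1 → QR.
(55/89) = +1 → QR.
(59/89) = -1 → non-residue.
(62/89) = -1 → non-residue.
Total quadratic residues among the 6: 2.

2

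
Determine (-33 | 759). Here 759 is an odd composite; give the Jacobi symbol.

First reduce: -33 ≡ 726 (mod 759).
Pull out 2: since 759 ≡ 7 (mod 8), (2/759) = +1.
Reciprocity: 363 ≡ 3 and 759 ≡ 3 (mod 4), so (363/759) = −(759/363).
Reduce top mod 363: now compute (33/363).
Reciprocity: 33 ≡ 1 and 363 ≡ 3 (mod 4), so (33/363) = +(363/33).
Reduce top mod 33: now compute (0/33).
Top reduces to 0: gcd > 1, so the symbol is 0.

0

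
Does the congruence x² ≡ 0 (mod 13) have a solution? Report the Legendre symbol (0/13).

Top reduces to 0: gcd > 1, so the symbol is 0.

0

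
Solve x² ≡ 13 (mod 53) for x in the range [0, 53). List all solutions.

15, 38

53 ≡ 1 (mod 4), so we find a root by search.
Trying successive values, 15² = 225 ≡ 13 (mod 53). The other root is 53 − 15 = 38.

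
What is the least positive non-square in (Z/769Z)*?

(2/769) = +1, so 2 is a residue.
(3/769) = +1, so 3 is a residue.
(4/769) = +1, so 4 is a residue.
(5/769) = +1, so 5 is a residue.
(6/769) = +1, so 6 is a residue.
(7/769) = −1, so 7 is the smallest positive non-residue mod 769.

7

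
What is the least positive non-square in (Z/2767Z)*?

3

(2/2767) = +1, so 2 is a residue.
(3/2767) = −1, so 3 is the smallest positive non-residue mod 2767.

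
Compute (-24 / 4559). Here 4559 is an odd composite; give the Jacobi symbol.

First reduce: -24 ≡ 4535 (mod 4559).
Reciprocity: 4535 ≡ 3 and 4559 ≡ 3 (mod 4), so (4535/4559) = −(4559/4535).
Reduce top mod 4535: now compute (24/4535).
Pull out 2^3: since 4535 ≡ 7 (mod 8), (2/4535) = +1, so (2/4535)^3 = +1.
Reciprocity: 3 ≡ 3 and 4535 ≡ 3 (mod 4), so (3/4535) = −(4535/3).
Reduce top mod 3: now compute (2/3).
Pull out 2: since 3 ≡ 3 (mod 8), (2/3) = -1.
Reached (1/3) = 1. Collecting the sign flips along the way, the symbol is -1.

-1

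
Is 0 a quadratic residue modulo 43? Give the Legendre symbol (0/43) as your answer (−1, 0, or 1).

0

Top reduces to 0: gcd > 1, so the symbol is 0.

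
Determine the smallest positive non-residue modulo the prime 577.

(2/577) = +1, so 2 is a residue.
(3/577) = +1, so 3 is a residue.
(4/577) = +1, so 4 is a residue.
(5/577) = −1, so 5 is the smallest positive non-residue mod 577.

5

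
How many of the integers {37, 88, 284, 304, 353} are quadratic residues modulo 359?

(37/359) = +1 → QR.
(88/359) = +1 → QR.
(284/359) = -1 → non-residue.
(304/359) = -1 → non-residue.
(353/359) = -1 → non-residue.
Total quadratic residues among the 5: 2.

2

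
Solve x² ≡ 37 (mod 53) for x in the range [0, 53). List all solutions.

14, 39

53 ≡ 1 (mod 4), so we find a root by search.
Trying successive values, 14² = 196 ≡ 37 (mod 53). The other root is 53 − 14 = 39.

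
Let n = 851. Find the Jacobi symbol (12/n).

Pull out 2^2: since 851 ≡ 3 (mod 8), (2/851) = -1, so (2/851)^2 = +1.
Reciprocity: 3 ≡ 3 and 851 ≡ 3 (mod 4), so (3/851) = −(851/3).
Reduce top mod 3: now compute (2/3).
Pull out 2: since 3 ≡ 3 (mod 8), (2/3) = -1.
Reached (1/3) = 1. Collecting the sign flips along the way, the symbol is +1.

1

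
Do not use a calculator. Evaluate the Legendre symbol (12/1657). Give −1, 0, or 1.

Pull out 2^2: since 1657 ≡ 1 (mod 8), (2/1657) = +1, so (2/1657)^2 = +1.
Reciprocity: 3 ≡ 3 and 1657 ≡ 1 (mod 4), so (3/1657) = +(1657/3).
Reduce top mod 3: now compute (1/3).
Reached (1/3) = 1. Collecting the sign flips along the way, the symbol is +1.

1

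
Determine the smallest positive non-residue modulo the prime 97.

5

(2/97) = +1, so 2 is a residue.
(3/97) = +1, so 3 is a residue.
(4/97) = +1, so 4 is a residue.
(5/97) = −1, so 5 is the smallest positive non-residue mod 97.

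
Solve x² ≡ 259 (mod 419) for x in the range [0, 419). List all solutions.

Since 419 ≡ 3 (mod 4), a square root of 259 is 259^((419+1)/4) = 259^105 mod 419.
Repeated squaring: 259^2≡41, 259^4≡5, 259^8≡25, 259^16≡206, 259^32≡117, 259^64≡281 (mod 419).
259^105 = 259^(64+32+8+1) ≡ 178 (mod 419).
Check: 178² = 31684 ≡ 259 (mod 419). The two roots are 178 and 241.

178, 241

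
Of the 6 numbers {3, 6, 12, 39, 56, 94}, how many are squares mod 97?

4

(3/97) = +1 → QR.
(6/97) = +1 → QR.
(12/97) = +1 → QR.
(39/97) = -1 → non-residue.
(56/97) = -1 → non-residue.
(94/97) = +1 → QR.
Total quadratic residues among the 6: 4.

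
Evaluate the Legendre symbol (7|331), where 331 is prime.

-1

Reciprocity: 7 ≡ 3 and 331 ≡ 3 (mod 4), so (7/331) = −(331/7).
Reduce top mod 7: now compute (2/7).
Pull out 2: since 7 ≡ 7 (mod 8), (2/7) = +1.
Reached (1/7) = 1. Collecting the sign flips along the way, the symbol is -1.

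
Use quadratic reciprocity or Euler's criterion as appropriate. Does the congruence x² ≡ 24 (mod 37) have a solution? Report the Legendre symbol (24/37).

-1

Pull out 2^3: since 37 ≡ 5 (mod 8), (2/37) = -1, so (2/37)^3 = -1.
Reciprocity: 3 ≡ 3 and 37 ≡ 1 (mod 4), so (3/37) = +(37/3).
Reduce top mod 3: now compute (1/3).
Reached (1/3) = 1. Collecting the sign flips along the way, the symbol is -1.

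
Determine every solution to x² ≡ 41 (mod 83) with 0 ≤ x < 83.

37, 46

Since 83 ≡ 3 (mod 4), a square root of 41 is 41^((83+1)/4) = 41^21 mod 83.
Repeated squaring: 41^2≡21, 41^4≡26, 41^8≡12, 41^16≡61 (mod 83).
41^21 = 41^(16+4+1) ≡ 37 (mod 83).
Check: 37² = 1369 ≡ 41 (mod 83). The two roots are 37 and 46.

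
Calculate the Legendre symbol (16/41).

Pull out 2^4: since 41 ≡ 1 (mod 8), (2/41) = +1, so (2/41)^4 = +1.
Reached (1/41) = 1. Collecting the sign flips along the way, the symbol is +1.

1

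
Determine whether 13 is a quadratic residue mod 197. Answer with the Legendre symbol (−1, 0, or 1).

-1

Reciprocity: 13 ≡ 1 and 197 ≡ 1 (mod 4), so (13/197) = +(197/13).
Reduce top mod 13: now compute (2/13).
Pull out 2: since 13 ≡ 5 (mod 8), (2/13) = -1.
Reached (1/13) = 1. Collecting the sign flips along the way, the symbol is -1.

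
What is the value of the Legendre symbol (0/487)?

Top reduces to 0: gcd > 1, so the symbol is 0.

0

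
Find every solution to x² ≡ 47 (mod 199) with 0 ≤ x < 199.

Since 199 ≡ 3 (mod 4), a square root of 47 is 47^((199+1)/4) = 47^50 mod 199.
Repeated squaring: 47^2≡20, 47^4≡2, 47^8≡4, 47^16≡16, 47^32≡57 (mod 199).
47^50 = 47^(32+16+2) ≡ 131 (mod 199).
Check: 131² = 17161 ≡ 47 (mod 199). The two roots are 68 and 131.

68, 131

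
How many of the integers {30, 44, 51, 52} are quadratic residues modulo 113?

4

(30/113) = +1 → QR.
(44/113) = +1 → QR.
(51/113) = +1 → QR.
(52/113) = +1 → QR.
Total quadratic residues among the 4: 4.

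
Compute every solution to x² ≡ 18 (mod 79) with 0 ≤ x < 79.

Since 79 ≡ 3 (mod 4), a square root of 18 is 18^((79+1)/4) = 18^20 mod 79.
Repeated squaring: 18^2≡8, 18^4≡64, 18^8≡67, 18^16≡65 (mod 79).
18^20 = 18^(16+4) ≡ 52 (mod 79).
Check: 52² = 2704 ≡ 18 (mod 79). The two roots are 27 and 52.

27, 52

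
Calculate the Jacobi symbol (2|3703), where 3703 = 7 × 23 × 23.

Pull out 2: since 3703 ≡ 7 (mod 8), (2/3703) = +1.
Reached (1/3703) = 1. Collecting the sign flips along the way, the symbol is +1.

1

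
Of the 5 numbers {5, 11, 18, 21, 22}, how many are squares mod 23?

1

(5/23) = -1 → non-residue.
(11/23) = -1 → non-residue.
(18/23) = +1 → QR.
(21/23) = -1 → non-residue.
(22/23) = -1 → non-residue.
Total quadratic residues among the 5: 1.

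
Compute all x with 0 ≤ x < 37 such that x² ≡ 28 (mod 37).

37 ≡ 1 (mod 4), so we find a root by search.
Trying successive values, 18² = 324 ≡ 28 (mod 37). The other root is 37 − 18 = 19.

18, 19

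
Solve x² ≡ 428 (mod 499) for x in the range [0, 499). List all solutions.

Since 499 ≡ 3 (mod 4), a square root of 428 is 428^((499+1)/4) = 428^125 mod 499.
Repeated squaring: 428^2≡51, 428^4≡106, 428^8≡258, 428^16≡197, 428^32≡386, 428^64≡294 (mod 499).
428^125 = 428^(64+32+16+8+4+1) ≡ 120 (mod 499).
Check: 120² = 14400 ≡ 428 (mod 499). The two roots are 120 and 379.

120, 379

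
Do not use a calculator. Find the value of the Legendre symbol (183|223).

1

Reciprocity: 183 ≡ 3 and 223 ≡ 3 (mod 4), so (183/223) = −(223/183).
Reduce top mod 183: now compute (40/183).
Pull out 2^3: since 183 ≡ 7 (mod 8), (2/183) = +1, so (2/183)^3 = +1.
Reciprocity: 5 ≡ 1 and 183 ≡ 3 (mod 4), so (5/183) = +(183/5).
Reduce top mod 5: now compute (3/5).
Reciprocity: 3 ≡ 3 and 5 ≡ 1 (mod 4), so (3/5) = +(5/3).
Reduce top mod 3: now compute (2/3).
Pull out 2: since 3 ≡ 3 (mod 8), (2/3) = -1.
Reached (1/3) = 1. Collecting the sign flips along the way, the symbol is +1.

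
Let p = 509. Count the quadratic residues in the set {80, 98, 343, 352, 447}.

(80/509) = +1 → QR.
(98/509) = -1 → non-residue.
(343/509) = -1 → non-residue.
(352/509) = -1 → non-residue.
(447/509) = +1 → QR.
Total quadratic residues among the 5: 2.

2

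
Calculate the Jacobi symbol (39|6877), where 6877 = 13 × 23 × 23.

0

Reciprocity: 39 ≡ 3 and 6877 ≡ 1 (mod 4), so (39/6877) = +(6877/39).
Reduce top mod 39: now compute (13/39).
Reciprocity: 13 ≡ 1 and 39 ≡ 3 (mod 4), so (13/39) = +(39/13).
Reduce top mod 13: now compute (0/13).
Top reduces to 0: gcd > 1, so the symbol is 0.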